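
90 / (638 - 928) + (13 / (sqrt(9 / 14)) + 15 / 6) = 127 / 58 + 13* sqrt(14) / 3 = 18.40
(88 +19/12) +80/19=21385/228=93.79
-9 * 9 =-81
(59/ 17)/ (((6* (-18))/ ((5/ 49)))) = -295/ 89964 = -0.00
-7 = -7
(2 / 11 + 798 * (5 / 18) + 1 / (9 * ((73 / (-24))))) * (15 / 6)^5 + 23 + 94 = 559615807 / 25696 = 21778.32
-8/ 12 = -2/ 3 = -0.67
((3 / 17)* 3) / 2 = 9 / 34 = 0.26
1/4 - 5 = -19/4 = -4.75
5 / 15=1 / 3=0.33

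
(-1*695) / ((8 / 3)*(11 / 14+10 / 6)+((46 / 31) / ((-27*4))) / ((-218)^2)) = -387035931240 / 3641859007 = -106.27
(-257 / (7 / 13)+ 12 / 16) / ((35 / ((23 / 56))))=-306889 / 54880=-5.59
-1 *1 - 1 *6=-7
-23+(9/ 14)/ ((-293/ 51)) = -94805/ 4102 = -23.11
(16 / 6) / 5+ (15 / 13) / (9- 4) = 149 / 195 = 0.76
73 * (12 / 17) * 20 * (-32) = -560640 / 17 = -32978.82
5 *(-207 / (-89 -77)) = 1035 / 166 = 6.23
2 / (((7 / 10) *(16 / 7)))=1.25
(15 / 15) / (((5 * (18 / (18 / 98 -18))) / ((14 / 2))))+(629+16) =45053 / 70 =643.61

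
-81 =-81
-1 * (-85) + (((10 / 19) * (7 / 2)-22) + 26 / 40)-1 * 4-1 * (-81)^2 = -2469813 / 380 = -6499.51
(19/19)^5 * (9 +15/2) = 33/2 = 16.50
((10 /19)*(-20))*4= -800 /19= -42.11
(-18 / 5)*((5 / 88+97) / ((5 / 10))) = -76869 / 110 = -698.81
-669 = -669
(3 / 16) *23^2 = 1587 / 16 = 99.19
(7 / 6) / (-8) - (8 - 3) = -247 / 48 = -5.15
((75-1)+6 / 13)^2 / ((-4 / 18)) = -4216608 / 169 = -24950.34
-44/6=-7.33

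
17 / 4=4.25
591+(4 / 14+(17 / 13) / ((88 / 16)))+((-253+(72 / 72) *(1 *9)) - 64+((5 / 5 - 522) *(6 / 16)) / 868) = 281313035 / 992992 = 283.30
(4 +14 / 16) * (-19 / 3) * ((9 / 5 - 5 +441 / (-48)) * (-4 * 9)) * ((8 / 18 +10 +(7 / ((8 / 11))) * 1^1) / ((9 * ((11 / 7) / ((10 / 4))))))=-2475919355 / 50688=-48846.26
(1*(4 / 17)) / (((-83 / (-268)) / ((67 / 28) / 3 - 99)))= -2210732 / 29631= -74.61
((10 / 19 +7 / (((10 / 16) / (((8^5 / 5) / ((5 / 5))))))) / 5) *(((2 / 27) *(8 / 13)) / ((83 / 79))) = 636.93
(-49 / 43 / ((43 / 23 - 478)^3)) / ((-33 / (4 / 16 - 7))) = 5365647 / 2484748682244092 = 0.00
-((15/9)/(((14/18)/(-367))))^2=-618469.90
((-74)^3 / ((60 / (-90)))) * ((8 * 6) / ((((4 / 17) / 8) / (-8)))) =-7935906816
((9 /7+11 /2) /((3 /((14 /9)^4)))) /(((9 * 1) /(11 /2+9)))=3779860 /177147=21.34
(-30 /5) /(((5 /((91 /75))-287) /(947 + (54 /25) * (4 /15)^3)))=807944319 /40221875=20.09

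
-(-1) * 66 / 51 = 22 / 17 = 1.29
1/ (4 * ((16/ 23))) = 23/ 64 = 0.36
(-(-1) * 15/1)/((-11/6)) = -90/11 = -8.18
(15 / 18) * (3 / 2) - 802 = -800.75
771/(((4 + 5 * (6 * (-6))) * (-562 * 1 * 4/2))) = 771/197824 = 0.00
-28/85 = -0.33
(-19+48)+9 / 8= 241 / 8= 30.12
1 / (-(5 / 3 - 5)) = 0.30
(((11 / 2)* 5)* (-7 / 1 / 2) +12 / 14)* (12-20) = 5342 / 7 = 763.14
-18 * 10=-180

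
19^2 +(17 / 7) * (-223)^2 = 847920 / 7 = 121131.43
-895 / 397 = -2.25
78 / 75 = 26 / 25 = 1.04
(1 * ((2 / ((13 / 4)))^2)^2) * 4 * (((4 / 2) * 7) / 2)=114688 / 28561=4.02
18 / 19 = 0.95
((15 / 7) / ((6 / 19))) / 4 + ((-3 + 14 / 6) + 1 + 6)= 8.03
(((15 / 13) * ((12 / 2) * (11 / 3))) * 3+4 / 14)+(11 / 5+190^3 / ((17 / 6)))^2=5860397212258.44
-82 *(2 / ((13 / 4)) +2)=-2788 / 13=-214.46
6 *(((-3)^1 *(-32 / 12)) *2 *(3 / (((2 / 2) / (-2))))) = -576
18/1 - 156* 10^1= -1542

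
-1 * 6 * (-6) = 36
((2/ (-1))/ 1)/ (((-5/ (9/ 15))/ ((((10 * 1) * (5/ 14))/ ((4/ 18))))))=27/ 7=3.86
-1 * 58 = -58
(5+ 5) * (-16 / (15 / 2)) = -64 / 3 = -21.33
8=8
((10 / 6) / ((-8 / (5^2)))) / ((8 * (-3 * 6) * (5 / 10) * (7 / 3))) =125 / 4032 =0.03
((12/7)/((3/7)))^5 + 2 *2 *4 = 1040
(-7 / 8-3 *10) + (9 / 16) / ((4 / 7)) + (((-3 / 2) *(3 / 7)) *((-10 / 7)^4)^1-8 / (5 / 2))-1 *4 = -39.77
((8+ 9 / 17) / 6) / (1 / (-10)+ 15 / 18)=725 / 374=1.94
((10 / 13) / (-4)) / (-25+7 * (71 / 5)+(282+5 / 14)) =-175 / 324649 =-0.00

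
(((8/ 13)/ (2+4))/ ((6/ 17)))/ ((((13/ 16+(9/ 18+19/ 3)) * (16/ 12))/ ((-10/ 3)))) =-1360/ 14313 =-0.10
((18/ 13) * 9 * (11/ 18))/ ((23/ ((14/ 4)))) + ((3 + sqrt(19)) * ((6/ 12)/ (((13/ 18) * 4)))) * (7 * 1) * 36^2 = 2817549/ 598 + 20412 * sqrt(19)/ 13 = 11555.76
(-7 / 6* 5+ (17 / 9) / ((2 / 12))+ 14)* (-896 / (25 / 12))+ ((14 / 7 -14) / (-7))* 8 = -1465248 / 175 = -8372.85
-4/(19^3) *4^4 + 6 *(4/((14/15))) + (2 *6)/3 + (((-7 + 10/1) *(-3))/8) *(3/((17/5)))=186570789/6529768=28.57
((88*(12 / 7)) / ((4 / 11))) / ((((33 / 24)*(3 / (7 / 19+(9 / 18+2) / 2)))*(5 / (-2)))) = -43296 / 665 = -65.11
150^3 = 3375000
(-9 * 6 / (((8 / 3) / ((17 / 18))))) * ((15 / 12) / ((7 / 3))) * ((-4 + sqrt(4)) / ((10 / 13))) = 5967 / 224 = 26.64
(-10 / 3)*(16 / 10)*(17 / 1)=-272 / 3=-90.67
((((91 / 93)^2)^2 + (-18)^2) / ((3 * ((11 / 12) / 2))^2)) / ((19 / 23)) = 208.04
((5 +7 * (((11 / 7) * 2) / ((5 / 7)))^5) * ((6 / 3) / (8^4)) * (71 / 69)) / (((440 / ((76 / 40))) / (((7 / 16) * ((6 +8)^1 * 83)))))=198009317685767 / 15544320000000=12.74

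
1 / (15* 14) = 1 / 210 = 0.00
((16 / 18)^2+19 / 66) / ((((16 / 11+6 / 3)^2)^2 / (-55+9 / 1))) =-58807573 / 168896016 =-0.35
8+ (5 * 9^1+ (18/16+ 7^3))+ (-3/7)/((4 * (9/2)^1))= 66713/168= 397.10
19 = 19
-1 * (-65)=65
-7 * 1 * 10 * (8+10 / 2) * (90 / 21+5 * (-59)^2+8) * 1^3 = -15849730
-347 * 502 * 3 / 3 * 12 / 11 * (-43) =8171282.18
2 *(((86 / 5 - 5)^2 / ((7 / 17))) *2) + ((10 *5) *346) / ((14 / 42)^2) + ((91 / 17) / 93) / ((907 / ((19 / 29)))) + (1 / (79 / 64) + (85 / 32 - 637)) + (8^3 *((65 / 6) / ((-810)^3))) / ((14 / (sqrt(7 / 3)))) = 2879392437812233487 / 18397223023200 - 208 *sqrt(21) / 837019575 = 156512.34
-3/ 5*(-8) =24/ 5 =4.80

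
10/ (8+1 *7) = 2/ 3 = 0.67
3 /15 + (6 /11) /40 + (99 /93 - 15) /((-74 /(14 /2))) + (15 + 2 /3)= 13019627 /757020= 17.20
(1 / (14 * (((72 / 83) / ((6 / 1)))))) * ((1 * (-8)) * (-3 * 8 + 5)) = 1577 / 21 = 75.10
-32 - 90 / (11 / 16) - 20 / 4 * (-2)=-1682 / 11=-152.91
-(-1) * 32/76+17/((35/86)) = 28058/665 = 42.19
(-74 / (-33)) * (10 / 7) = 740 / 231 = 3.20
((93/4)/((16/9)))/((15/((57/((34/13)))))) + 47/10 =51575/2176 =23.70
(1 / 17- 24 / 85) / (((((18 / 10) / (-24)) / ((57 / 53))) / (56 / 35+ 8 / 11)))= 369664 / 49555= 7.46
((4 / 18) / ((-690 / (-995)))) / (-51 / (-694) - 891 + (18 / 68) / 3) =-1173901 / 3263389155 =-0.00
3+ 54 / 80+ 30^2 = 903.68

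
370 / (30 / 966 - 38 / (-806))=12003355 / 2537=4731.32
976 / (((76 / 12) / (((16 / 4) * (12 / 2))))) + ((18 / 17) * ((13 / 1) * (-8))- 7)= 1156795 / 323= 3581.41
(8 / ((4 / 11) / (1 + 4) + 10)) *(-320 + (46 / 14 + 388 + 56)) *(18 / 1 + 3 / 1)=588060 / 277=2122.96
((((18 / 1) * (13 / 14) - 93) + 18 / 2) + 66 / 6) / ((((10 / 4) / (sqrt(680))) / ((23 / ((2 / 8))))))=-144992 * sqrt(170) / 35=-54013.27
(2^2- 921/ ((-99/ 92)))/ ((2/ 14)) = 6019.15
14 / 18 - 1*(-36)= 331 / 9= 36.78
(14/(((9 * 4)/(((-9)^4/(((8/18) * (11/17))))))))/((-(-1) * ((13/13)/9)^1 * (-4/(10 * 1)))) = -35134155/176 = -199625.88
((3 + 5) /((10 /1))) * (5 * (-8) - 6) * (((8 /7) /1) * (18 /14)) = -13248 /245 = -54.07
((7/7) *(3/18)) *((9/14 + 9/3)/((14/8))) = 17/49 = 0.35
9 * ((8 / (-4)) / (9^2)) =-2 / 9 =-0.22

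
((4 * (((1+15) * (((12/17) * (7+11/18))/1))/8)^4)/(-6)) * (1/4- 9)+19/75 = 39454968970819/507390075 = 77760.62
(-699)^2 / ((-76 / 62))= -15146631 / 38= -398595.55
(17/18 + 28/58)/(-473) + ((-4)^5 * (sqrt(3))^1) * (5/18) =-2560 * sqrt(3)/9 - 745/246906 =-492.68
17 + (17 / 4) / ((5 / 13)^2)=4573 / 100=45.73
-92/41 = -2.24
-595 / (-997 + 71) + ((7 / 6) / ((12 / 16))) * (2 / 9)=74123 / 75006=0.99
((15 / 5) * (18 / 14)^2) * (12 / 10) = 1458 / 245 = 5.95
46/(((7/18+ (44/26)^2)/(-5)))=-139932/1979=-70.71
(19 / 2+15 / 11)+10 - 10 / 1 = 239 / 22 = 10.86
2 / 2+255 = 256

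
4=4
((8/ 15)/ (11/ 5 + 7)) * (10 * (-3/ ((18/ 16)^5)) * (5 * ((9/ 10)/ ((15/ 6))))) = -262144/ 150903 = -1.74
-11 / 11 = -1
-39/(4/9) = -351/4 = -87.75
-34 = -34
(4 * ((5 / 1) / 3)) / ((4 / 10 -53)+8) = -100 / 669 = -0.15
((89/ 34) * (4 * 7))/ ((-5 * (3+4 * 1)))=-178/ 85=-2.09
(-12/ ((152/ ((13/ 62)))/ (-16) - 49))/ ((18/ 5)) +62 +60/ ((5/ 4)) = 202355/ 1839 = 110.04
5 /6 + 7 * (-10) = -415 /6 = -69.17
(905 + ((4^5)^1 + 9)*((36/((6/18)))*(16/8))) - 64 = 223969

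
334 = 334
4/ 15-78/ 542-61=-60.88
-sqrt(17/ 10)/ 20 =-sqrt(170)/ 200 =-0.07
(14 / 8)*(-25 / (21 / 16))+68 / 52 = -1249 / 39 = -32.03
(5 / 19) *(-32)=-8.42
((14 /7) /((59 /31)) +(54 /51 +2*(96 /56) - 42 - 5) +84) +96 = 972677 /7021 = 138.54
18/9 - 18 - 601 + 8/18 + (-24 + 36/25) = -143801/225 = -639.12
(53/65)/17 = 53/1105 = 0.05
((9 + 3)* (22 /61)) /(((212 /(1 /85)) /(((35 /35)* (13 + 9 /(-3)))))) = 132 /54961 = 0.00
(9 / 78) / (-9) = -1 / 78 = -0.01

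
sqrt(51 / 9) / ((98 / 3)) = sqrt(51) / 98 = 0.07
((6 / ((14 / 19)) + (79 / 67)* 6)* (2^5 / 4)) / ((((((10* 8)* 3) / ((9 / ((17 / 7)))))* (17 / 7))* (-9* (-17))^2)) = 5551 / 167877210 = 0.00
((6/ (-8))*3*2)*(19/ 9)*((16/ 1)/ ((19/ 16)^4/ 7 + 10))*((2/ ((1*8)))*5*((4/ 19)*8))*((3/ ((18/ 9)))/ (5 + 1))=-36700160/ 4717841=-7.78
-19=-19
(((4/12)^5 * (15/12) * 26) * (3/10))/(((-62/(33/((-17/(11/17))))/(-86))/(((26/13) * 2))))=-67639/241893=-0.28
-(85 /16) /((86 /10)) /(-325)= 17 /8944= 0.00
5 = 5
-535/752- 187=-141159/752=-187.71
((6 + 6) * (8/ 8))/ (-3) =-4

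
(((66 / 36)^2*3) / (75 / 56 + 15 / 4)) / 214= 847 / 91485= 0.01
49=49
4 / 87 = 0.05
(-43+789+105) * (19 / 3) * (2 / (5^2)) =32338 / 75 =431.17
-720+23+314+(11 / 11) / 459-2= -176714 / 459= -385.00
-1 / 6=-0.17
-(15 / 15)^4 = -1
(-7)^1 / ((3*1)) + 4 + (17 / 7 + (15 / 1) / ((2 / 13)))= 4267 / 42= 101.60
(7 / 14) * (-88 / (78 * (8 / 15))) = -55 / 52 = -1.06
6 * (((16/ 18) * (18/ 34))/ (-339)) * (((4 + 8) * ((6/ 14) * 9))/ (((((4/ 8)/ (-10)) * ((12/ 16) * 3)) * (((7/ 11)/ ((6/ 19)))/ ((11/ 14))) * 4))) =4181760/ 12519157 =0.33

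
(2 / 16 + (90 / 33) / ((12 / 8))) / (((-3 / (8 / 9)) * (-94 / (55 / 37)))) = 95 / 10434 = 0.01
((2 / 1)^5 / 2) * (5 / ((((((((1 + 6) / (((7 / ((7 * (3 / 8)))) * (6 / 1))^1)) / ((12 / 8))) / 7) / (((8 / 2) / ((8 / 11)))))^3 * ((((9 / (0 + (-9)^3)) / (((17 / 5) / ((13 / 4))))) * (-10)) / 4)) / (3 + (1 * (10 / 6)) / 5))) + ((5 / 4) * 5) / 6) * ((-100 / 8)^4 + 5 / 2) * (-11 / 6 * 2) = -1742059134786942895 / 936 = -1861174289302289.42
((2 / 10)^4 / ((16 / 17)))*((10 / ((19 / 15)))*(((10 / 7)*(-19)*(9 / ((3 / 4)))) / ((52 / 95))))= -2907 / 364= -7.99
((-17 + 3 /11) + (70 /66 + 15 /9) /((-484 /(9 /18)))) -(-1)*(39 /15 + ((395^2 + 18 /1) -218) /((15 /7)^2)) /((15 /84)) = 190035.07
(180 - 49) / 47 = 131 / 47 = 2.79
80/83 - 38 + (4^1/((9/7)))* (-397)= -950294/747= -1272.15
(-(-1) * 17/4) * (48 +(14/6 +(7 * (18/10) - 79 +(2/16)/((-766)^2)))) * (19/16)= -365398773619/4506286080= -81.09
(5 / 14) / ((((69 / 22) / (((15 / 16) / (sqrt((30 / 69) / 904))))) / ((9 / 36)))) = 55*sqrt(12995) / 5152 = 1.22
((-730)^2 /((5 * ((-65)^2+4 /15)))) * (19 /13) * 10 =303753000 /823927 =368.66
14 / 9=1.56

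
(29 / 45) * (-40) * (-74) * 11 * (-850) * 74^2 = -97667988977.78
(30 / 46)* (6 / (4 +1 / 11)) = 22 / 23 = 0.96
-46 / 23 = -2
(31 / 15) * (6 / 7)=62 / 35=1.77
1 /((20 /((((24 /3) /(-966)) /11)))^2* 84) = 1 /59278734900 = 0.00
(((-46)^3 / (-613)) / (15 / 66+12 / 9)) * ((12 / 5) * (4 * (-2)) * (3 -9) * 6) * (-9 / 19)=-199817570304 / 5998205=-33312.89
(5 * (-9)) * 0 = 0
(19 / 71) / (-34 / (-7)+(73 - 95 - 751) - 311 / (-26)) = -3458 / 9771375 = -0.00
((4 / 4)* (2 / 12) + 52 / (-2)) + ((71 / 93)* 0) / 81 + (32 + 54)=361 / 6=60.17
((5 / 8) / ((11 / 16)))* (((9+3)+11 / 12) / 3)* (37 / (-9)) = -28675 / 1782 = -16.09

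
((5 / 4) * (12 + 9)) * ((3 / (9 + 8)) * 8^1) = 630 / 17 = 37.06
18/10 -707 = -3526/5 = -705.20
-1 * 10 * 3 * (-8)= 240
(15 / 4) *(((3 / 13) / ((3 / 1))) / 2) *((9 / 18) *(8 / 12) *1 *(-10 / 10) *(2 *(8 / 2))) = -5 / 13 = -0.38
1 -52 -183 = -234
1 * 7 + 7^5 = 16814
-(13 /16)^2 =-0.66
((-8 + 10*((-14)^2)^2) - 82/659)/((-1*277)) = -253156086/182543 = -1386.83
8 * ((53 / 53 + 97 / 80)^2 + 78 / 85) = 632433 / 13600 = 46.50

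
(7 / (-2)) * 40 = -140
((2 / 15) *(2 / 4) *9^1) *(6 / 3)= 6 / 5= 1.20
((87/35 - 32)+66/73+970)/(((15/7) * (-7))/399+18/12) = 91399538/141985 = 643.73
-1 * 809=-809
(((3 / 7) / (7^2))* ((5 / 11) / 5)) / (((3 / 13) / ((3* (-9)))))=-351 / 3773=-0.09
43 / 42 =1.02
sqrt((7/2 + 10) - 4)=sqrt(38)/2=3.08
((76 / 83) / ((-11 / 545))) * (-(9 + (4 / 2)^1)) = 41420 / 83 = 499.04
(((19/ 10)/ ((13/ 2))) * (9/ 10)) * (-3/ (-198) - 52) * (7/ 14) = -195567/ 28600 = -6.84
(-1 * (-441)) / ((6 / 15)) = 2205 / 2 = 1102.50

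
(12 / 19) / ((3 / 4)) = 16 / 19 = 0.84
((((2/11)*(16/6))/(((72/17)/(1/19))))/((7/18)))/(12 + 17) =0.00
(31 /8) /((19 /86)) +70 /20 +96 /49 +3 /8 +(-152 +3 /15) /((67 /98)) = -495677991 /2495080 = -198.66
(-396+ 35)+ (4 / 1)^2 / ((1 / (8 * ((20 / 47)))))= -14407 / 47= -306.53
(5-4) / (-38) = -1 / 38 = -0.03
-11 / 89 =-0.12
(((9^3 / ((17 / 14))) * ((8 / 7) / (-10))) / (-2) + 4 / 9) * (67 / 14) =890564 / 5355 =166.31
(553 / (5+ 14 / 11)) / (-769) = -6083 / 53061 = -0.11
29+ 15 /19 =566 /19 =29.79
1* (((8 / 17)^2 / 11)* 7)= 0.14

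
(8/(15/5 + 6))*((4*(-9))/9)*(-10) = 320/9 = 35.56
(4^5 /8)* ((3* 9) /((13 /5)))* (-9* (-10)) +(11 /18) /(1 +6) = 195955343 /1638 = 119630.86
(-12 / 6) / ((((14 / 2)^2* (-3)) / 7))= 2 / 21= 0.10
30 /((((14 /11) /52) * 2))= 4290 /7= 612.86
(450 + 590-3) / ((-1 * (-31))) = 33.45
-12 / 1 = -12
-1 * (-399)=399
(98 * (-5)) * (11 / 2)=-2695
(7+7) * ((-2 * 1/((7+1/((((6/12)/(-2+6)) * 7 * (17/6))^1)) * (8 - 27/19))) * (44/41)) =-2785552/4515125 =-0.62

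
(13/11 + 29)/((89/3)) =996/979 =1.02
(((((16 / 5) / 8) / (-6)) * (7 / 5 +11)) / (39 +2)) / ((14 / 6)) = -0.01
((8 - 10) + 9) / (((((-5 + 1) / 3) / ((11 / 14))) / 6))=-99 / 4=-24.75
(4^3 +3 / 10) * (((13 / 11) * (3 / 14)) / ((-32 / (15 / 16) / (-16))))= 75231 / 9856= 7.63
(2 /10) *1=1 /5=0.20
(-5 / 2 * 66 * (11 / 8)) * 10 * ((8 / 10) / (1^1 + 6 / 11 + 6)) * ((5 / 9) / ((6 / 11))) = -245.00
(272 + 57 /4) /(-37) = -1145 /148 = -7.74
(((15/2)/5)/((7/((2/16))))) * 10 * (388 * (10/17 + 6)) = 11640/17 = 684.71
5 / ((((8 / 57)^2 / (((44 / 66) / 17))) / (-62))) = -167865 / 272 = -617.15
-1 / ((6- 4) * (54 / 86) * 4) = -43 / 216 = -0.20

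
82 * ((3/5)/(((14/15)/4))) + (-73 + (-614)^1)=-476.14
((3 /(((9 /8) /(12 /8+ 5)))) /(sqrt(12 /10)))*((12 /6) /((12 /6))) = 26*sqrt(30) /9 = 15.82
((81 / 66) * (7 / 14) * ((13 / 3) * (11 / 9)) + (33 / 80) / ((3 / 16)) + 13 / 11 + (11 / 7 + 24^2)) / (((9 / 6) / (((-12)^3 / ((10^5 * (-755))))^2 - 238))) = -198657213922658462047 / 2143160400390625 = -92693.58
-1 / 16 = -0.06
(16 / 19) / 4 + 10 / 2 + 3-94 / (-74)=6665 / 703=9.48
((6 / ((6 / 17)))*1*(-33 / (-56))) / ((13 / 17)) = 9537 / 728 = 13.10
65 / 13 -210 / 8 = -85 / 4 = -21.25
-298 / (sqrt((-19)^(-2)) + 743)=-0.40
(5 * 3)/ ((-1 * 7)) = -15/ 7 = -2.14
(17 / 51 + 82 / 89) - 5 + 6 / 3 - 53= -14617 / 267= -54.75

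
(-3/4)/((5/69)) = -207/20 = -10.35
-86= -86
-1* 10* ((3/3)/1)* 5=-50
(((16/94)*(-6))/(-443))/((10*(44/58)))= 348/1145155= 0.00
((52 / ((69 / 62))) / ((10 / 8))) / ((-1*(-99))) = 12896 / 34155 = 0.38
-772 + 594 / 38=-14371 / 19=-756.37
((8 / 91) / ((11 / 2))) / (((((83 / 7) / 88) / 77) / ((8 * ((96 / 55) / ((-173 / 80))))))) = -11010048 / 186667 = -58.98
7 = 7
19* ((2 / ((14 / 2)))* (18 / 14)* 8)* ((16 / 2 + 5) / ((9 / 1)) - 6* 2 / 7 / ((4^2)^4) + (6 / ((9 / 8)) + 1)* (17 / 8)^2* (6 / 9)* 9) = 3393563647 / 351232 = 9661.89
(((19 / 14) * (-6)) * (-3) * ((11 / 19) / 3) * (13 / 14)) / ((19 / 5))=1.15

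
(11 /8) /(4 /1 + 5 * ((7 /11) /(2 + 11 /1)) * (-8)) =1573 /2336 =0.67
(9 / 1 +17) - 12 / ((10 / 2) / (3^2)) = 22 / 5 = 4.40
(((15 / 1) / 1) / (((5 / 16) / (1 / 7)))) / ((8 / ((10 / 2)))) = 30 / 7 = 4.29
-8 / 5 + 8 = 32 / 5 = 6.40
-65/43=-1.51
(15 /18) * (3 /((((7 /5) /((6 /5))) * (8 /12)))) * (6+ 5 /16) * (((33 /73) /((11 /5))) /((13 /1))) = 0.32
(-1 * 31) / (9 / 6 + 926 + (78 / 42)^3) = -21266 / 640659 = -0.03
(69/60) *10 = 23/2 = 11.50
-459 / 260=-1.77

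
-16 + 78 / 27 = -118 / 9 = -13.11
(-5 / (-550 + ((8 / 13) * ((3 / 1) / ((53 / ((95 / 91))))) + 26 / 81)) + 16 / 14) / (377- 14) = 22509156433 / 7093012439436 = 0.00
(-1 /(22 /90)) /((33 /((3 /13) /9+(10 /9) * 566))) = -367915 /4719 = -77.96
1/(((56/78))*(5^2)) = 39/700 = 0.06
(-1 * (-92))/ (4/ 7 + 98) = 14/ 15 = 0.93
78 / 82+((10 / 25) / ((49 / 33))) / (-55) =47529 / 50225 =0.95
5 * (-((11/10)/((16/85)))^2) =-174845/1024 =-170.75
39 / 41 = 0.95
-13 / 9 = -1.44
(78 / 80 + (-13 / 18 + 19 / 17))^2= 70341769 / 37454400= 1.88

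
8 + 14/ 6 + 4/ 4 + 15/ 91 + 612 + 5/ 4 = 682225/ 1092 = 624.75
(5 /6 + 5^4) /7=3755 /42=89.40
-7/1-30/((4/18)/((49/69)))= -2366/23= -102.87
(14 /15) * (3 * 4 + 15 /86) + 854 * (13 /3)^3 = 403457131 /5805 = 69501.66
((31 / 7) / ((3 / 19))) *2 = 1178 / 21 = 56.10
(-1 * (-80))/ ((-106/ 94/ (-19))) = 71440/ 53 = 1347.92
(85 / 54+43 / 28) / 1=3.11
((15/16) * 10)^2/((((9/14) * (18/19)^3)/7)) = 210056875/186624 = 1125.56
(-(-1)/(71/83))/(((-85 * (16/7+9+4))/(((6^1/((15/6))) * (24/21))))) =-7968/3228725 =-0.00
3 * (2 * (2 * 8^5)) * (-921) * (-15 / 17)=5432279040 / 17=319545825.88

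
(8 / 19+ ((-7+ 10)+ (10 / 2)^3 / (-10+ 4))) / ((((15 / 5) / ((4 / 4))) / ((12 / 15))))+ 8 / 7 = -4190 / 1197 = -3.50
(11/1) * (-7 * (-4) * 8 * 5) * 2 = 24640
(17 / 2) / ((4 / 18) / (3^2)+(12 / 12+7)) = 1377 / 1300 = 1.06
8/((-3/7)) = -56/3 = -18.67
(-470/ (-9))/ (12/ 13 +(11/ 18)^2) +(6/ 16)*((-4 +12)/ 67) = 40.32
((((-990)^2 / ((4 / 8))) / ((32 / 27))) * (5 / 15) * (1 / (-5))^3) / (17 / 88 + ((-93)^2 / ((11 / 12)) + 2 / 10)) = -1940598 / 4151693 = -0.47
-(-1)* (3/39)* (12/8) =3/26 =0.12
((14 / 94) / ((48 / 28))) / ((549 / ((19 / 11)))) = 931 / 3405996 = 0.00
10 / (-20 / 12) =-6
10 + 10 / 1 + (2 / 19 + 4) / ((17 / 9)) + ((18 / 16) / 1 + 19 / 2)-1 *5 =71831 / 2584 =27.80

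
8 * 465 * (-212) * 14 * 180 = -1987372800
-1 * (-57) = 57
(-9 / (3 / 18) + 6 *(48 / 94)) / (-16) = 3.18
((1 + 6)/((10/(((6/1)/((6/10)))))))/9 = 7/9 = 0.78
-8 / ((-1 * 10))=4 / 5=0.80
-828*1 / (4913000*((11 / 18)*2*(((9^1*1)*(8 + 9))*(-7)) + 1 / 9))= 1863 / 14468785000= 0.00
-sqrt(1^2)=-1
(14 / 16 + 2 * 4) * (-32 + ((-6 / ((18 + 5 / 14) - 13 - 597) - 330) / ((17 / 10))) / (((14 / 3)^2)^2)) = -1037278226861 / 3606263584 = -287.63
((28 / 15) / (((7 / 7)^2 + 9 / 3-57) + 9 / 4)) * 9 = -48 / 145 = -0.33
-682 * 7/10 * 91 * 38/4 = -4127123/10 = -412712.30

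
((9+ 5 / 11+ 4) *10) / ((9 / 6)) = 2960 / 33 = 89.70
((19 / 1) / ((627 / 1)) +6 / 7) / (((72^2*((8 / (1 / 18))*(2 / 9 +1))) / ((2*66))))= 205 / 1596672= 0.00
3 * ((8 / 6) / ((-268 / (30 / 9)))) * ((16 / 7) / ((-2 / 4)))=320 / 1407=0.23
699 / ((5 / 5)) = 699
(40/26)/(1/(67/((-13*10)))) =-134/169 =-0.79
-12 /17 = -0.71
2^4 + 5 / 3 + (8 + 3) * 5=218 / 3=72.67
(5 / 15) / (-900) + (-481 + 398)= -224101 / 2700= -83.00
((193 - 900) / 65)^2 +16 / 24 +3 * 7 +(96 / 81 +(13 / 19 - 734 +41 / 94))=-120555883297 / 203737950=-591.72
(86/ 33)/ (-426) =-43/ 7029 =-0.01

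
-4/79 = -0.05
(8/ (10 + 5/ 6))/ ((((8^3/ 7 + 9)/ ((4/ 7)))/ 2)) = 0.01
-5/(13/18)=-90/13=-6.92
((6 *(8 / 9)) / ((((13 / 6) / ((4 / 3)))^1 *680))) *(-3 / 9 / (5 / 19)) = -304 / 49725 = -0.01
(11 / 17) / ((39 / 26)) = 22 / 51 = 0.43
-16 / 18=-8 / 9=-0.89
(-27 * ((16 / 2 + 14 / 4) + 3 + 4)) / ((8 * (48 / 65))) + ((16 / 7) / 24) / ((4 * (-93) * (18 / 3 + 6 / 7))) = -18116873 / 214272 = -84.55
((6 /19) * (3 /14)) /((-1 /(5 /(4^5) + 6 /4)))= -13869 /136192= -0.10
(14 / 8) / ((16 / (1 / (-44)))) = -7 / 2816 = -0.00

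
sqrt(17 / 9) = sqrt(17) / 3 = 1.37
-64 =-64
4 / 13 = 0.31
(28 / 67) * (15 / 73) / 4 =105 / 4891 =0.02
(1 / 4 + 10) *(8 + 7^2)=2337 / 4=584.25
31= 31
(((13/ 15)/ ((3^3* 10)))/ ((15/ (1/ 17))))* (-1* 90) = -13/ 11475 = -0.00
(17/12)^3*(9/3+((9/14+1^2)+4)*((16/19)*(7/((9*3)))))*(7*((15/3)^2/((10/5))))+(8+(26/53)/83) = 8273487116779/7799110272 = 1060.82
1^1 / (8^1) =1 / 8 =0.12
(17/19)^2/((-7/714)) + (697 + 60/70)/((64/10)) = 2214353/80864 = 27.38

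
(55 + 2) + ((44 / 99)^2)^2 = 374233 / 6561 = 57.04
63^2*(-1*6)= -23814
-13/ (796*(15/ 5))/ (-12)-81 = -2321123/ 28656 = -81.00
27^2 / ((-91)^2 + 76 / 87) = 63423 / 720523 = 0.09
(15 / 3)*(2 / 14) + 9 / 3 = 3.71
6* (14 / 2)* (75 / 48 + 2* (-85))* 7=-396165 / 8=-49520.62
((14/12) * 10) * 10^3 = 35000/3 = 11666.67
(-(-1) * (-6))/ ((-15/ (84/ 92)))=42/ 115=0.37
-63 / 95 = -0.66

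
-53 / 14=-3.79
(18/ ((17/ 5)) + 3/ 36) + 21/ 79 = 90947/ 16116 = 5.64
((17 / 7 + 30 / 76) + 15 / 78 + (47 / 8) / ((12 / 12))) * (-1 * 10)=-614875 / 6916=-88.91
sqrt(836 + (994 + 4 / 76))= sqrt(660649) / 19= 42.78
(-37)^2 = 1369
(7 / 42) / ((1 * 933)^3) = 1 / 4872997422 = 0.00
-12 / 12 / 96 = -1 / 96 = -0.01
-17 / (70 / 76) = -646 / 35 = -18.46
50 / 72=25 / 36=0.69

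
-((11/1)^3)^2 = -1771561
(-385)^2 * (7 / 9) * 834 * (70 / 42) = 1442229250 / 9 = 160247694.44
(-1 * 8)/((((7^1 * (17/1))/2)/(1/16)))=-1/119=-0.01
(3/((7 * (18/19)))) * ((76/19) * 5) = 190/21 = 9.05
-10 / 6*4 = -20 / 3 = -6.67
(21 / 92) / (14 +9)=21 / 2116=0.01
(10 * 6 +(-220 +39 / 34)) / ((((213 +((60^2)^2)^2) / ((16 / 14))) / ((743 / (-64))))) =4012943 / 319798886400405552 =0.00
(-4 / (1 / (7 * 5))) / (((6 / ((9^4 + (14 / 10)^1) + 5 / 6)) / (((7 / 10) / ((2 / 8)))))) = -428797.91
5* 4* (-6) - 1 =-121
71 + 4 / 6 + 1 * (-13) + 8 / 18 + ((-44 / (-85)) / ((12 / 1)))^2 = 3843821 / 65025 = 59.11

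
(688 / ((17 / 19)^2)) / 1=248368 / 289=859.40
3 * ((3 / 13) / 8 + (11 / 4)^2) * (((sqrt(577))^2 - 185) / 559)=232113 / 14534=15.97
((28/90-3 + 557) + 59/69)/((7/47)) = 27006059/7245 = 3727.54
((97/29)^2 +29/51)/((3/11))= 5546728/128673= 43.11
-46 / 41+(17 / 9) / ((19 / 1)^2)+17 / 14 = 181955 / 1864926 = 0.10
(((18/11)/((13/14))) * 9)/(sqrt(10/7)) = 1134 * sqrt(70)/715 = 13.27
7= 7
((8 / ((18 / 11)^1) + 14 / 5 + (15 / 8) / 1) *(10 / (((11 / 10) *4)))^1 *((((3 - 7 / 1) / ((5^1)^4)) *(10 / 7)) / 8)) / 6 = -0.00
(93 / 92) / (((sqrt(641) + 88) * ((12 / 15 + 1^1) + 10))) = 10230 / 9638771 - 465 * sqrt(641) / 38555084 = 0.00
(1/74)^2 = 1/5476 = 0.00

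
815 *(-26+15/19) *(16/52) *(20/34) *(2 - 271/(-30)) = -516869740/12597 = -41031.18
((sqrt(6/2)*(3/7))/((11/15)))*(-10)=-450*sqrt(3)/77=-10.12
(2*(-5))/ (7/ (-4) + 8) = -8/ 5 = -1.60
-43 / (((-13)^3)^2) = -0.00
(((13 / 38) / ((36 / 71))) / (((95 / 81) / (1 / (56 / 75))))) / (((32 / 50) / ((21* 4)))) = 9345375 / 92416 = 101.12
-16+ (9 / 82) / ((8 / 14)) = -5185 / 328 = -15.81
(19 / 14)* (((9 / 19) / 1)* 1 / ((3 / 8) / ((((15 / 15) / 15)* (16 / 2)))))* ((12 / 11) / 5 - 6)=-10176 / 1925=-5.29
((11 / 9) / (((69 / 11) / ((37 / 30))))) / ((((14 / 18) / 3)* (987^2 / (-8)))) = -0.00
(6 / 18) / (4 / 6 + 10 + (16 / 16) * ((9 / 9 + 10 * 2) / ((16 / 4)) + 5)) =4 / 251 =0.02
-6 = -6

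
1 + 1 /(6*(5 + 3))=49 /48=1.02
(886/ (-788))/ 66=-443/ 26004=-0.02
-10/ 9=-1.11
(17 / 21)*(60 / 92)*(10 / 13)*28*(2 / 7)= 6800 / 2093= 3.25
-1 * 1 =-1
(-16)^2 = 256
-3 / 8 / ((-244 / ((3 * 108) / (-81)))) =-3 / 488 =-0.01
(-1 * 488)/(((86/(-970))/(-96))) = -22721280/43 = -528401.86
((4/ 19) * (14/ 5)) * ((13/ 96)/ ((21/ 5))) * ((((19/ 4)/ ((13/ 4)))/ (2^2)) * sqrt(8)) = sqrt(2)/ 72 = 0.02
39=39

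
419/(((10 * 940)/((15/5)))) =1257/9400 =0.13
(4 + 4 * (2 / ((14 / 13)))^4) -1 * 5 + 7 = 128650 / 2401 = 53.58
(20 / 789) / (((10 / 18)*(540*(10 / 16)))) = 8 / 59175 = 0.00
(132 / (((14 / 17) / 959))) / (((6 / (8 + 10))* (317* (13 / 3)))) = 1383426 / 4121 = 335.70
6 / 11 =0.55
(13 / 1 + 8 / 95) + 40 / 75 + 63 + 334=117026 / 285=410.62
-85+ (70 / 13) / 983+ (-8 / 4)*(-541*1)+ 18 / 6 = 12779070 / 12779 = 1000.01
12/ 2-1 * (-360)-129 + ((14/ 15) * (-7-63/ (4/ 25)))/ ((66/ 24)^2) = 187.54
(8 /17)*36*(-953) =-274464 /17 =-16144.94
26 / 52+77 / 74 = 57 / 37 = 1.54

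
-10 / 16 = -5 / 8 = -0.62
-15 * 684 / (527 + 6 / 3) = -10260 / 529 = -19.40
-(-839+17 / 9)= 7534 / 9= 837.11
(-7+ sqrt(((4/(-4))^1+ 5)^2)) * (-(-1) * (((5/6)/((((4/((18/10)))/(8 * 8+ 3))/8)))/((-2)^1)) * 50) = 15075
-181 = -181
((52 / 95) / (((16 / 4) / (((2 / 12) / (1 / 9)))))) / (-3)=-13 / 190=-0.07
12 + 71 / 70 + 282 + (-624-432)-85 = -59219 / 70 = -845.99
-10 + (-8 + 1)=-17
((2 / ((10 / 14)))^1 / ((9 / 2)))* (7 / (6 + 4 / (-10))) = 7 / 9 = 0.78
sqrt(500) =22.36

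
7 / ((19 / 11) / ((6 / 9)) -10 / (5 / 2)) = -154 / 31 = -4.97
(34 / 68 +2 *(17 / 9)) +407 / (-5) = -6941 / 90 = -77.12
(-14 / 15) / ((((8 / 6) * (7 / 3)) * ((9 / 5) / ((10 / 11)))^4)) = -625000 / 32019867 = -0.02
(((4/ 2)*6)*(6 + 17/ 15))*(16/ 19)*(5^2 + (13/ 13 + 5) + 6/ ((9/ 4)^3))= 52462528/ 23085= 2272.58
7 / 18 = 0.39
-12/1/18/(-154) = 1/231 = 0.00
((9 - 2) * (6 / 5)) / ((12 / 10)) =7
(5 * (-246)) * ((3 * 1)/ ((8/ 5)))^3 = -2075625/ 256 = -8107.91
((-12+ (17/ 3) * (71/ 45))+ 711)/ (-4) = -23893/ 135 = -176.99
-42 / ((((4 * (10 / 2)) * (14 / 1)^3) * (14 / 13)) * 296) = -39 / 16244480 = -0.00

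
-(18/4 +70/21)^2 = -2209/36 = -61.36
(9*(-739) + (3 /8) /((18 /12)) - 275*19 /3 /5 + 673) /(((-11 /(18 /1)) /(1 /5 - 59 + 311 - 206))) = 4782519 /10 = 478251.90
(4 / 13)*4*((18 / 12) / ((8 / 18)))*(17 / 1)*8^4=3760128 / 13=289240.62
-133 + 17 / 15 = -1978 / 15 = -131.87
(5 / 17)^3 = 125 / 4913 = 0.03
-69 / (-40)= 69 / 40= 1.72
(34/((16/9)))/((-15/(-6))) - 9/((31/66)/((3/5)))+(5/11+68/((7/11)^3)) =121865851/467852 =260.48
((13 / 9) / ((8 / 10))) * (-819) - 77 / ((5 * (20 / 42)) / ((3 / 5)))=-749077 / 500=-1498.15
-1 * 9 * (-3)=27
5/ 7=0.71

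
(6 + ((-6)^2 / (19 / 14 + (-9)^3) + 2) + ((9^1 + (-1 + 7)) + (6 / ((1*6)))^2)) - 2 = 223610 / 10187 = 21.95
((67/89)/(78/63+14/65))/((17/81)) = 7407855/3001792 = 2.47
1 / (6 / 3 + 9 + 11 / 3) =3 / 44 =0.07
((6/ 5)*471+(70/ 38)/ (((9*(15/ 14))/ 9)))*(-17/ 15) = -2746724/ 4275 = -642.51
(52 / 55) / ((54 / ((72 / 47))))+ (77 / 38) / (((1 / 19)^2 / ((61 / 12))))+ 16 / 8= 76939633 / 20680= 3720.49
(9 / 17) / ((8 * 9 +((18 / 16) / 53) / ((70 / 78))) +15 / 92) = 1023960 / 139619657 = 0.01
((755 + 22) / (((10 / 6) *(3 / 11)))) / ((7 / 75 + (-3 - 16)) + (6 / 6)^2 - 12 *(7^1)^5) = -128205 / 15127643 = -0.01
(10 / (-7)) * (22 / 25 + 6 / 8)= -163 / 70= -2.33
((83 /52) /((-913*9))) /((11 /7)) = -7 /56628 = -0.00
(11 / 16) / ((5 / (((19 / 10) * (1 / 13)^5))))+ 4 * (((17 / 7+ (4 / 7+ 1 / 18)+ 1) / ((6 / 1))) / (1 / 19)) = 411986718443 / 8019928800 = 51.37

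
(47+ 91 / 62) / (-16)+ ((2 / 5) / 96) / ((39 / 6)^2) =-7617427 / 2514720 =-3.03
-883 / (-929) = 883 / 929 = 0.95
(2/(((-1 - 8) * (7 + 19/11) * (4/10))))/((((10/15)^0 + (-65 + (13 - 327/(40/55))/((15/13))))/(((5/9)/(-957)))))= -125/1496472732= -0.00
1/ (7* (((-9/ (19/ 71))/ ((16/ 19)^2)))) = -256/ 84987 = -0.00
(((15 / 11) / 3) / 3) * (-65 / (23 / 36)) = -3900 / 253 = -15.42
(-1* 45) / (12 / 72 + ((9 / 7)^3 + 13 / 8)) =-74088 / 6449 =-11.49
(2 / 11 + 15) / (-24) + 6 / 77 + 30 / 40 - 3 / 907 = 321883 / 1676136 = 0.19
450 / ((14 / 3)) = 96.43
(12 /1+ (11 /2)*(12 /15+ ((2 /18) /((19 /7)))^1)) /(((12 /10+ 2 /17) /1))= 483293 /38304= 12.62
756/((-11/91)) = -6254.18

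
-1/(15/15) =-1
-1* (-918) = 918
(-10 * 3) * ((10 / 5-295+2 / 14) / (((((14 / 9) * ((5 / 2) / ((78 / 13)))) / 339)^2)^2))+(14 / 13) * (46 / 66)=23702613073384627284998 / 36051015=657474222941701.57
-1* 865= -865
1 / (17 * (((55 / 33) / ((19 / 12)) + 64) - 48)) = 19 / 5508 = 0.00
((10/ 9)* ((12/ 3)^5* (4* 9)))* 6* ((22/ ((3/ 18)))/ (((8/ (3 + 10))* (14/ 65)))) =1713254400/ 7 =244750628.57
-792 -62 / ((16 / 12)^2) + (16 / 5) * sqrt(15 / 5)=-6615 / 8 + 16 * sqrt(3) / 5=-821.33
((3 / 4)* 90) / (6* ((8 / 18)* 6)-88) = -15 / 16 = -0.94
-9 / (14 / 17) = -153 / 14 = -10.93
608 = 608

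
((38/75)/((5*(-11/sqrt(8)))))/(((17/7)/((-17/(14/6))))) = 76*sqrt(2)/1375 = 0.08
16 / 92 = 4 / 23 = 0.17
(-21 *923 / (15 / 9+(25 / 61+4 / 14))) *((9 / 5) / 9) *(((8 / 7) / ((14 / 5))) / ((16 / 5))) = -2533635 / 12104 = -209.32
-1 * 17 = -17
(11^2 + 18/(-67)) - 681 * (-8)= 373105/67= 5568.73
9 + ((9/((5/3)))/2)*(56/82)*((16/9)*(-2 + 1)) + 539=111668/205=544.72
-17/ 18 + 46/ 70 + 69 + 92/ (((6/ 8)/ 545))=42160889/ 630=66922.05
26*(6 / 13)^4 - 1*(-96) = 213504 / 2197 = 97.18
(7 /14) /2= 1 /4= 0.25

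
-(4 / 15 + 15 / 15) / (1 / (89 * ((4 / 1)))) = -450.93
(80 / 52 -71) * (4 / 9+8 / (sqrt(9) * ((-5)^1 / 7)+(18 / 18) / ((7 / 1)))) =9632 / 39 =246.97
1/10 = 0.10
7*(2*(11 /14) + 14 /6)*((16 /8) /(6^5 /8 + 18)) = 82 /1485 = 0.06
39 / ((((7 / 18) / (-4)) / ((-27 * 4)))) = 303264 / 7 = 43323.43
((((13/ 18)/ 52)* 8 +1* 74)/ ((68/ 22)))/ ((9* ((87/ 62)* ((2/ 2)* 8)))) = 7843/ 33048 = 0.24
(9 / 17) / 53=9 / 901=0.01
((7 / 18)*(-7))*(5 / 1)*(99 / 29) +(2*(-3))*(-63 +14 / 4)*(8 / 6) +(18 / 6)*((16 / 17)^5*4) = 36102706337 / 82351706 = 438.40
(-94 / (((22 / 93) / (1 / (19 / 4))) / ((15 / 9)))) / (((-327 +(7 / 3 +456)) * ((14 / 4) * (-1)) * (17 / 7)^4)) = 0.01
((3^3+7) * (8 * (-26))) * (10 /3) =-70720 /3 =-23573.33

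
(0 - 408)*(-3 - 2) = 2040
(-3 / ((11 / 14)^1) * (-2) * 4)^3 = 37933056 / 1331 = 28499.67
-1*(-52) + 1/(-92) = 4783/92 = 51.99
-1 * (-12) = 12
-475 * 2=-950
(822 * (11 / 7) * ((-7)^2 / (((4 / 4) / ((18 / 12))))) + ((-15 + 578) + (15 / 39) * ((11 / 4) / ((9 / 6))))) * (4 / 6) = 7449367 / 117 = 63669.80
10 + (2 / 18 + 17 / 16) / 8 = 10.15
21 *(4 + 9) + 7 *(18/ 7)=291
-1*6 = -6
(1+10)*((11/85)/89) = 121/7565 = 0.02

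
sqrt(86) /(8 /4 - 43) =-sqrt(86) /41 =-0.23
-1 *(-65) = 65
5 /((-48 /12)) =-5 /4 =-1.25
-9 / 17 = -0.53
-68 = -68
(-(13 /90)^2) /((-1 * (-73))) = -169 /591300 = -0.00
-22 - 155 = -177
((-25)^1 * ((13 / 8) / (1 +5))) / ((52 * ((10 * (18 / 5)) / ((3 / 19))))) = -25 / 43776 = -0.00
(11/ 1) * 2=22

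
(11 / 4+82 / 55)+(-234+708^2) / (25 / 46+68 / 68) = 5070489843 / 15620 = 324615.23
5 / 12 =0.42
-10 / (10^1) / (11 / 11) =-1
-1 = -1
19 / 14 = 1.36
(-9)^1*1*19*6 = -1026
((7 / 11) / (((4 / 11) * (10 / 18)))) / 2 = 63 / 40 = 1.58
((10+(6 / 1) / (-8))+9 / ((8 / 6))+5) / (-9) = -7 / 3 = -2.33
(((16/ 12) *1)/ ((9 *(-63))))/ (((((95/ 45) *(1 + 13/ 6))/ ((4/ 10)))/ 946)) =-15136/ 113715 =-0.13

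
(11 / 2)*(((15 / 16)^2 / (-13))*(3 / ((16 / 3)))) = -0.21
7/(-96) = -7/96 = -0.07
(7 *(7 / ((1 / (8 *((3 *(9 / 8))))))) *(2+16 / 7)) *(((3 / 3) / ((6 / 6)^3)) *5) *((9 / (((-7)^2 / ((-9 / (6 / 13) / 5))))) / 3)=-47385 / 7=-6769.29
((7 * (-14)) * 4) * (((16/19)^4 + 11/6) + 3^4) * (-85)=1085611464980/390963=2776762.67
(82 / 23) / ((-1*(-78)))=41 / 897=0.05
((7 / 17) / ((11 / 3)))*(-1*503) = -56.49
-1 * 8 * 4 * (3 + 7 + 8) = -576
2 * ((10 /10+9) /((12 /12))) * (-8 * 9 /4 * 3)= -1080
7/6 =1.17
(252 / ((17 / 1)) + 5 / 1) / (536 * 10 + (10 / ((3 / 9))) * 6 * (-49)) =-337 / 58820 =-0.01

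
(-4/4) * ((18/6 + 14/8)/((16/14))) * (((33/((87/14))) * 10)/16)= -51205/3712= -13.79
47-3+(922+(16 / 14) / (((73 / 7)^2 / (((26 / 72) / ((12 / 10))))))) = 966.00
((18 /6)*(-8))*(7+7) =-336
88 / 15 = 5.87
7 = 7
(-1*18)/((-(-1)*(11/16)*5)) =-288/55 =-5.24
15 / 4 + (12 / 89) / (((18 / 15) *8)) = 335 / 89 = 3.76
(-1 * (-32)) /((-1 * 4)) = -8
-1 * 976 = -976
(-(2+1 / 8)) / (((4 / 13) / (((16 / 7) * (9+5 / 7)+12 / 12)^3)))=-324843116013 / 3764768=-86285.03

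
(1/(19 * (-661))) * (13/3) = -13/37677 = -0.00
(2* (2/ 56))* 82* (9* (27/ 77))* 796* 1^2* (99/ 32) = 17843733/ 392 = 45519.73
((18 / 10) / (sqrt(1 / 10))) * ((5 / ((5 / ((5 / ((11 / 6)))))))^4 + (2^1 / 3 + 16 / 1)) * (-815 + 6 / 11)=-16997283570 * sqrt(10) / 161051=-333746.02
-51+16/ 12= -149/ 3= -49.67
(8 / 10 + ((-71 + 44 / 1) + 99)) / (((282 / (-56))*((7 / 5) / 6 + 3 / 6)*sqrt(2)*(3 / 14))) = -71344*sqrt(2) / 1551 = -65.05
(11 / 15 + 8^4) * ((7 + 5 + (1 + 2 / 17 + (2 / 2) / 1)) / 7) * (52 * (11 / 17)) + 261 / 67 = 37681297987 / 135541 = 278006.64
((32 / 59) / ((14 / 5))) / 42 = 40 / 8673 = 0.00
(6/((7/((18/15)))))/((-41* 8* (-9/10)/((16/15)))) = 16/4305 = 0.00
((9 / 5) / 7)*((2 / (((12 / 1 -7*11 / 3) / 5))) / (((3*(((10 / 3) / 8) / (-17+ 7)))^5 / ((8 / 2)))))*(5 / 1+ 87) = 651165696 / 287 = 2268870.02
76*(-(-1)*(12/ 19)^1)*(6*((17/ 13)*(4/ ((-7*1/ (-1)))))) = 19584/ 91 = 215.21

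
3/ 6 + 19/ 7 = 45/ 14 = 3.21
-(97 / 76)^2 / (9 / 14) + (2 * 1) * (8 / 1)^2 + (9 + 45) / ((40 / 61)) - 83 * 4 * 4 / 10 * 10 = -1120.18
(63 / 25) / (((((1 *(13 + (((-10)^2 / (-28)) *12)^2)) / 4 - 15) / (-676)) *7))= -1192464 / 2192425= -0.54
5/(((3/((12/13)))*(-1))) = -20/13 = -1.54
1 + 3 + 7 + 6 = 17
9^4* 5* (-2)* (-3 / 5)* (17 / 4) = 334611 / 2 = 167305.50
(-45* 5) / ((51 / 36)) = -2700 / 17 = -158.82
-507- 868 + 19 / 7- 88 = -10222 / 7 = -1460.29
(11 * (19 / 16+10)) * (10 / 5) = 1969 / 8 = 246.12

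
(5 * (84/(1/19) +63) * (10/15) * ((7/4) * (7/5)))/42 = 3871/12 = 322.58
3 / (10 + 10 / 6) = 9 / 35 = 0.26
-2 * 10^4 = -20000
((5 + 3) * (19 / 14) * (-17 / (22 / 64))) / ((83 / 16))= -103.51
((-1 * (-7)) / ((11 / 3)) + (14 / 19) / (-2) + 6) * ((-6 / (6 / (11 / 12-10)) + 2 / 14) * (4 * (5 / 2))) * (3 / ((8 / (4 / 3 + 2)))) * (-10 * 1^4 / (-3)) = 38168750 / 13167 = 2898.82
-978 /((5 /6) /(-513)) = 3010284 /5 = 602056.80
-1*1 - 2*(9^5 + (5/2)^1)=-118104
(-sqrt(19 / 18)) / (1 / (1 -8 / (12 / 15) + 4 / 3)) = 23 * sqrt(38) / 18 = 7.88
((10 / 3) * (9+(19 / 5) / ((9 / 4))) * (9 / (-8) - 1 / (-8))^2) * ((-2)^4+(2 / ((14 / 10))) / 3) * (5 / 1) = 1664260 / 567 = 2935.20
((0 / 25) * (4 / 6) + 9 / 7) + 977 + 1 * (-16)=962.29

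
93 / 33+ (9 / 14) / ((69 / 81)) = 12655 / 3542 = 3.57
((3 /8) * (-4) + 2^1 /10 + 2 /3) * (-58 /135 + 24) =-30229 /2025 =-14.93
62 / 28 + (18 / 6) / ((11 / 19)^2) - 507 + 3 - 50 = -919563 / 1694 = -542.84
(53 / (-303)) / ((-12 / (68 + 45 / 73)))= 265477 / 265428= 1.00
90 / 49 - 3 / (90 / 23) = 1573 / 1470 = 1.07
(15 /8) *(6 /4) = 2.81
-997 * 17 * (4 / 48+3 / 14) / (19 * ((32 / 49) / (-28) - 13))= 20762525 / 1018476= 20.39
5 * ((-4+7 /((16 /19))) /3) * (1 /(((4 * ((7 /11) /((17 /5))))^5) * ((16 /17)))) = 32.47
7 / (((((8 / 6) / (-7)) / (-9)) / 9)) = 11907 / 4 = 2976.75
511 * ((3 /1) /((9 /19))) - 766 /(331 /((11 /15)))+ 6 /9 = 16063279 /4965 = 3235.30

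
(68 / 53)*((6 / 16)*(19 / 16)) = 969 / 1696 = 0.57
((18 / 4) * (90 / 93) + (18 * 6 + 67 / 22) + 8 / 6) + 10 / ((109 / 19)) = 26421973 / 223014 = 118.48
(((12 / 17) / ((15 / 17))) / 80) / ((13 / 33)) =33 / 1300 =0.03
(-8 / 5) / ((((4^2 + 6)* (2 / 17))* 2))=-17 / 55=-0.31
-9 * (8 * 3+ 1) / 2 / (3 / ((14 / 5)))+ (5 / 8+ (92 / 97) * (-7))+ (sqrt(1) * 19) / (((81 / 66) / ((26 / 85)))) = -189273797 / 1780920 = -106.28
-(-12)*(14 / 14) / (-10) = -1.20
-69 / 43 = -1.60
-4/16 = -1/4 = -0.25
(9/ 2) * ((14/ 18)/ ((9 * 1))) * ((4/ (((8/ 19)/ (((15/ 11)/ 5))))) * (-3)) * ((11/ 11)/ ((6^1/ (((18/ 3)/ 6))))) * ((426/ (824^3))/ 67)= -0.00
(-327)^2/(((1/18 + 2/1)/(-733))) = -1410821226/37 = -38130303.41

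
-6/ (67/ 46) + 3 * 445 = 89169/ 67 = 1330.88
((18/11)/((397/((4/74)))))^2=1296/26107773241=0.00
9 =9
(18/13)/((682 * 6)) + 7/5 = 62077/44330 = 1.40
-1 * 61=-61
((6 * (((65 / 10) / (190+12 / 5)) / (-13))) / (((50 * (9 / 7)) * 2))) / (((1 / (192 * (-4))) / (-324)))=-72576 / 2405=-30.18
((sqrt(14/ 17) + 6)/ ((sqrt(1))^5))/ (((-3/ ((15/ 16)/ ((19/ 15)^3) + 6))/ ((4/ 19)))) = -709089/ 260642-236363 * sqrt(238)/ 8861828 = -3.13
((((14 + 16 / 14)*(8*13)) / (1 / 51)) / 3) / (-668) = -46852 / 1169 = -40.08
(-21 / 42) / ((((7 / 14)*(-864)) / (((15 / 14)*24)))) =5 / 168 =0.03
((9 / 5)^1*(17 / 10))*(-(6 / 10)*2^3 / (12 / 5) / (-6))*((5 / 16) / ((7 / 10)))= 51 / 112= 0.46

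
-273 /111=-91 /37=-2.46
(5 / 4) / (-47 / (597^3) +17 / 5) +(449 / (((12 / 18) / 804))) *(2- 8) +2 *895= -46982637089639051 / 14468778824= -3247173.63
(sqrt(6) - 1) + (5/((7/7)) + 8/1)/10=3/10 + sqrt(6)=2.75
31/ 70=0.44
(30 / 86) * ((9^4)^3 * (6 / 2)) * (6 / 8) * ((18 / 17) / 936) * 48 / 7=114383962274805 / 66521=1719516577.84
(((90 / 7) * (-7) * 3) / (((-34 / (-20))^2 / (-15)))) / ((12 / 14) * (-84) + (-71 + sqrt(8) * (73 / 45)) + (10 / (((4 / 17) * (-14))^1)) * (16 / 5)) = -6136995375000 / 668168594473-130381650000 * sqrt(2) / 668168594473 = -9.46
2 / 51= 0.04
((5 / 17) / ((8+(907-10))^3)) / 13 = 1 / 32761819025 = 0.00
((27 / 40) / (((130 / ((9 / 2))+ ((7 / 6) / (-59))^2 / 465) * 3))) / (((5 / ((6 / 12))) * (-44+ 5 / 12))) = -78667119 / 4402121462135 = -0.00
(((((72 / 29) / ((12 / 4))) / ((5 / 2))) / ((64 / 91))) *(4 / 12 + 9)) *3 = 1911 / 145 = 13.18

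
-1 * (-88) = 88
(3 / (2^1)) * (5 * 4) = 30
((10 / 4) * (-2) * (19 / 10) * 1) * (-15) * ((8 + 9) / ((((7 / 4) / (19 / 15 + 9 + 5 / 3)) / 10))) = 1156340 / 7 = 165191.43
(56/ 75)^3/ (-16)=-10976/ 421875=-0.03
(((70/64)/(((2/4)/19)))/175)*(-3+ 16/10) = -133/400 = -0.33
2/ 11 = 0.18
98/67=1.46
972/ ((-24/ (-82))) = 3321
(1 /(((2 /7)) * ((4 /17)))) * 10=595 /4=148.75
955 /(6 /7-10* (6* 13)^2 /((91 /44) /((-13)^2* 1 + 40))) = -955 /6148182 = -0.00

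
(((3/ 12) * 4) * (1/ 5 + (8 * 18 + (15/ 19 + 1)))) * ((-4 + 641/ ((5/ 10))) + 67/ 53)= 186759.10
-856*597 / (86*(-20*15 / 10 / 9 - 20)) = 383274 / 1505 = 254.67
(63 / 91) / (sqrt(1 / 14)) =9 * sqrt(14) / 13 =2.59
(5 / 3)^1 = 5 / 3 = 1.67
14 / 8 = 7 / 4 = 1.75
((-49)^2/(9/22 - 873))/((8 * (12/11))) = -290521/921456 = -0.32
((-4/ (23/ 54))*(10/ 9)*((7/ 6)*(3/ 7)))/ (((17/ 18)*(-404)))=540/ 39491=0.01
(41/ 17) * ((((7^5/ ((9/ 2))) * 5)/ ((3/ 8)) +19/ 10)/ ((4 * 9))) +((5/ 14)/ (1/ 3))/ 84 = 6753336073/ 2024190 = 3336.32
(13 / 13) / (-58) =-0.02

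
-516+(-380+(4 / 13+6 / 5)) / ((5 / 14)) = -512128 / 325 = -1575.78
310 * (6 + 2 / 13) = 24800 / 13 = 1907.69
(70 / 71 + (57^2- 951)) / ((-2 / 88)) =-7182032 / 71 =-101155.38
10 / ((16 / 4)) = 5 / 2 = 2.50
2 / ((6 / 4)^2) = 8 / 9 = 0.89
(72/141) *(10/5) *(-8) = -384/47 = -8.17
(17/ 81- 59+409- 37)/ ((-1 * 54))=-12685/ 2187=-5.80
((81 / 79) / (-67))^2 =6561 / 28015849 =0.00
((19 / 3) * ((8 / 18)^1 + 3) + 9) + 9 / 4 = 3571 / 108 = 33.06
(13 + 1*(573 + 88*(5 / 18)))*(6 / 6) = 5494 / 9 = 610.44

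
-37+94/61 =-2163/61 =-35.46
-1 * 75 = -75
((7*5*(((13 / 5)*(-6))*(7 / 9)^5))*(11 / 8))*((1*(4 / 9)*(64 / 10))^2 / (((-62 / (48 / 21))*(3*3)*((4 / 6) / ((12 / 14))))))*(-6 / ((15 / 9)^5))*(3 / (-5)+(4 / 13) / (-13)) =2.65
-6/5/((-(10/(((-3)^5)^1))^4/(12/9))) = 557885.50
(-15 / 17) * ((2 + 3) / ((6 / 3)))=-75 / 34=-2.21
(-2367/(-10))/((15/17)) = 13413/50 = 268.26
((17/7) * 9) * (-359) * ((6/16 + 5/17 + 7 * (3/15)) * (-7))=4546017/40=113650.42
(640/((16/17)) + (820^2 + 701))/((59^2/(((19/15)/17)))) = 12801839/887655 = 14.42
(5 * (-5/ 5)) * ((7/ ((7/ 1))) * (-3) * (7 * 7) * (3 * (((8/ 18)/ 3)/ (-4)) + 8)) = 17395/ 3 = 5798.33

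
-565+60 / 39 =-7325 / 13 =-563.46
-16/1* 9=-144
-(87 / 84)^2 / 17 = -841 / 13328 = -0.06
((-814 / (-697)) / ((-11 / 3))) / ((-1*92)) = 0.00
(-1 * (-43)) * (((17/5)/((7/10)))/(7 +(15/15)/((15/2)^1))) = 21930/749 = 29.28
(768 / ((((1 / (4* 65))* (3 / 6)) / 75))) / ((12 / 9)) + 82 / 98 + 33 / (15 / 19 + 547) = 11456460745451 / 509992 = 22464000.90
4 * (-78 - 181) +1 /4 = -4143 /4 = -1035.75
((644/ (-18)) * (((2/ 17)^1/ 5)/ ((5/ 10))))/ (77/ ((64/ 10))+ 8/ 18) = -41216/ 305405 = -0.13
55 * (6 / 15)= 22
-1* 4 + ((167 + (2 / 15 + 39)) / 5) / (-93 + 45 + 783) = -217408 / 55125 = -3.94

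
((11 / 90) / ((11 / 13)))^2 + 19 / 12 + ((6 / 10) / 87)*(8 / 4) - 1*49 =-5565017 / 117450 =-47.38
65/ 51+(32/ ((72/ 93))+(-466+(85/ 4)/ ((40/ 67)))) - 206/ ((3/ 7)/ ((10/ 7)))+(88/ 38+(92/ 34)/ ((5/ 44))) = -54178083/ 51680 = -1048.34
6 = 6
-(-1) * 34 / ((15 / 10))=68 / 3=22.67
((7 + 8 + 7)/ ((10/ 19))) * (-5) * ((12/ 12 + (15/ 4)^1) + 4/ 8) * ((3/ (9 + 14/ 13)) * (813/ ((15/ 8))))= -92774682/ 655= -141640.74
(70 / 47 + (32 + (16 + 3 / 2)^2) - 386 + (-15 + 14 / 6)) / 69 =-1445 / 1692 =-0.85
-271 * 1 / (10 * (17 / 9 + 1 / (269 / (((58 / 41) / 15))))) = -14.34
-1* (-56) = 56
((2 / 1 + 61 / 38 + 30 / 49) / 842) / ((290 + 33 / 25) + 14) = 196325 / 11967047932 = 0.00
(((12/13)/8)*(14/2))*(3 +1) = 42/13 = 3.23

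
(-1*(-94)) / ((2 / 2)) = 94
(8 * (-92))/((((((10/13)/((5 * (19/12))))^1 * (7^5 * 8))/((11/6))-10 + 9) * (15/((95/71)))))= -37994528/4123455711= -0.01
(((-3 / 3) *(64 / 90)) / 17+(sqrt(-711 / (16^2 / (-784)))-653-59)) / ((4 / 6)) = -272356 / 255+63 *sqrt(79) / 8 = -998.07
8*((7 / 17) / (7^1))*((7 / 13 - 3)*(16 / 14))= -2048 / 1547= -1.32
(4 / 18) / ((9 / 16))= 32 / 81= 0.40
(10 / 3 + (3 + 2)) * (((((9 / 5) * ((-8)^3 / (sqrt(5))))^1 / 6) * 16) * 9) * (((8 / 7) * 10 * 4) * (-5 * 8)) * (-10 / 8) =-589824000 * sqrt(5) / 7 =-188412365.54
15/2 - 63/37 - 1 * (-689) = 51415/74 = 694.80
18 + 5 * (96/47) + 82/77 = 105956/3619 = 29.28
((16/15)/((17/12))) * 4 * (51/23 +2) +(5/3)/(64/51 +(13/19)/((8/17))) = 23769816/1784915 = 13.32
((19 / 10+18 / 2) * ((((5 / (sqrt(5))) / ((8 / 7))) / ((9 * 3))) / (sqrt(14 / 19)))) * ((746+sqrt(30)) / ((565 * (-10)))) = 109 * sqrt(1330) * (-746 - sqrt(30)) / 24408000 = -0.12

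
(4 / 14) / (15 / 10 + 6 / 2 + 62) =4 / 931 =0.00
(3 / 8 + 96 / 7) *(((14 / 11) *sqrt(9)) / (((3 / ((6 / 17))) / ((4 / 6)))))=789 / 187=4.22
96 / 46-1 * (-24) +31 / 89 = 26.44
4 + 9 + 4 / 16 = 53 / 4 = 13.25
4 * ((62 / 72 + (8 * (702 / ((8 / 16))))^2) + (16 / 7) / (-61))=1939298083189 / 3843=504631299.29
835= 835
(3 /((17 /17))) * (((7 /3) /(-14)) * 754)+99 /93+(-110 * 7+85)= -32889 /31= -1060.94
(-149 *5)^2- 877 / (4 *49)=108784023 / 196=555020.53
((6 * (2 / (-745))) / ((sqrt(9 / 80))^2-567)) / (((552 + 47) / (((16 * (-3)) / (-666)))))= 512 / 149762017737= 0.00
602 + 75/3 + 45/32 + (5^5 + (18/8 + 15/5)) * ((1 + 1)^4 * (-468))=-750037875/32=-23438683.59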